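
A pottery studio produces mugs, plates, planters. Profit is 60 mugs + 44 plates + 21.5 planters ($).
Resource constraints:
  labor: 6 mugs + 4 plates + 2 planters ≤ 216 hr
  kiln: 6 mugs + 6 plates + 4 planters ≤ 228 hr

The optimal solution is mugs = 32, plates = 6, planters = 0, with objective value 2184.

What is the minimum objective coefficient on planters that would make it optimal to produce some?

24

Both labor and kiln are binding at x*.
The binding rows give the dual system: 6·y_labor + 6·y_kiln = 60 and 4·y_labor + 6·y_kiln = 44.
Solving: y_labor = 8, y_kiln = 2.
planters enters the basis when its profit ≥ yᵀa₃ = 8·2 + 2·4 = 24.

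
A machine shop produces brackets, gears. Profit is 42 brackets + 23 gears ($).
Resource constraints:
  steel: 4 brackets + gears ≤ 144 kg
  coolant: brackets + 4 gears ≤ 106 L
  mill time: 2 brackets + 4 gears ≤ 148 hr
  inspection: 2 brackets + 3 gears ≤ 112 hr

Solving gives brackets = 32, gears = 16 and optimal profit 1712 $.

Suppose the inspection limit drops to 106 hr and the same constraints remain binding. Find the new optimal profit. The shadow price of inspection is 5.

Δb = -6, so new z* = 1712 + (5)·(-6) = 1712 − 30 = 1682.

1682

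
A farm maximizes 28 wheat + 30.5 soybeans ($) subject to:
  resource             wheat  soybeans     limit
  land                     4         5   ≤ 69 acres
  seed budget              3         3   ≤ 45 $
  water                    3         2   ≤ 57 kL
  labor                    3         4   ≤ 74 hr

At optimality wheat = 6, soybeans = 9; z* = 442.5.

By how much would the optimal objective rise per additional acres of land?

Check each constraint at x*: land 69/69 (tight); seed budget 45/45 (tight); water 36/57 (slack 21); labor 54/74 (slack 20).
By complementary slackness, y = 0 for the non-binding constraints.
From A_Bᵀ y = c: 4·y_land + 3·y_seed budget = 28; 5·y_land + 3·y_seed budget = 30.5.
→ y_land = 2.5 and y_seed budget = 6.
Shadow price of land = 2.5.

2.5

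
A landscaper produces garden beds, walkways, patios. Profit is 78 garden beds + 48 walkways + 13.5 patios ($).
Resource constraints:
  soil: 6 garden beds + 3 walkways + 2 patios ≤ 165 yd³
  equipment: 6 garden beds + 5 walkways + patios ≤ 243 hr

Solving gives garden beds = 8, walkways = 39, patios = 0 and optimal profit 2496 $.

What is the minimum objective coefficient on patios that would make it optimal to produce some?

21.5

Check each constraint at x*: soil 165/165 (tight); equipment 243/243 (tight).
The binding rows give the dual system: 6·y_soil + 6·y_equipment = 78 and 3·y_soil + 5·y_equipment = 48.
This yields shadow prices y_soil = 8.5, y_equipment = 4.5.
patios enters the basis when its profit ≥ yᵀa₃ = 8.5·2 + 4.5·1 = 21.5.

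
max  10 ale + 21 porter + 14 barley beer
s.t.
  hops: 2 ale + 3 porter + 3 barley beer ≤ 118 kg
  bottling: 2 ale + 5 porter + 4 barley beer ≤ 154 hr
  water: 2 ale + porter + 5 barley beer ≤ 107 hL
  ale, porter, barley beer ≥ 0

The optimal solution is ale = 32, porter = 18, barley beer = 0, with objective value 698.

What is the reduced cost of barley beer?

At the optimum: hops uses 118 of 118 (binding); bottling uses 154 of 154 (binding); water uses 82 of 107 (slack = 25).
Since water is not tight, its dual is 0.
From A_Bᵀ y = c: 2·y_hops + 2·y_bottling = 10; 3·y_hops + 5·y_bottling = 21.
→ y_hops = 2 and y_bottling = 3.
Reduced cost of barley beer: c₃ − yᵀa₃ = 14 − (2·3 + 3·4) = 14 − 18 = -4.

-4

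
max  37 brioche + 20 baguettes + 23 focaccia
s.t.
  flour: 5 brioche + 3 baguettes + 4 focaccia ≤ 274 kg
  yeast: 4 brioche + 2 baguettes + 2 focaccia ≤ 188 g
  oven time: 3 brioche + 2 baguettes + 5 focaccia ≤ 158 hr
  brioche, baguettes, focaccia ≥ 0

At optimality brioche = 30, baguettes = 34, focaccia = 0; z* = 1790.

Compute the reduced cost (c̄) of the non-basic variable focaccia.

-6

Check each constraint at x*: flour 252/274 (slack 22); yeast 188/188 (tight); oven time 158/158 (tight).
By complementary slackness, y = 0 for the non-binding constraint.
From A_Bᵀ y = c: 4·y_yeast + 3·y_oven time = 37; 2·y_yeast + 2·y_oven time = 20.
This yields shadow prices y_yeast = 7, y_oven time = 3.
Reduced cost of focaccia: c₃ − yᵀa₃ = 23 − (7·2 + 3·5) = 23 − 29 = -6.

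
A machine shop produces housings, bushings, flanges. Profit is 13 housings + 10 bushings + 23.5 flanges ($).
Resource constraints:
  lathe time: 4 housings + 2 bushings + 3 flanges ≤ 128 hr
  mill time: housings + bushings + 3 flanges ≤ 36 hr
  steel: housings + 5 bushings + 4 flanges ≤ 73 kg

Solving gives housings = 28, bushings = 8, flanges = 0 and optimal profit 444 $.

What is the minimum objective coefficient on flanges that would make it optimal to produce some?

25.5

Binding: lathe time and mill time. Non-binding: steel (5 unused).
Since steel is not tight, its dual is 0.
From A_Bᵀ y = c: 4·y_lathe time + 1·y_mill time = 13; 2·y_lathe time + 1·y_mill time = 10.
→ y_lathe time = 1.5 and y_mill time = 7.
flanges enters the basis when its profit ≥ yᵀa₃ = 1.5·3 + 7·3 = 25.5.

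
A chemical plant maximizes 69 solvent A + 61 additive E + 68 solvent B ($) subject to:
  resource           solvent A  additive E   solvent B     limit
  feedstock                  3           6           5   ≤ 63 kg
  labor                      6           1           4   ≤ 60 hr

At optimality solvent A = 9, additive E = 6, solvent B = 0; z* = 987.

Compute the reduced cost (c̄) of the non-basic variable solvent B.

Check each constraint at x*: feedstock 63/63 (tight); labor 60/60 (tight).
The binding rows give the dual system: 3·y_feedstock + 6·y_labor = 69 and 6·y_feedstock + 1·y_labor = 61.
Solving: y_feedstock = 9, y_labor = 7.
Reduced cost of solvent B: c₃ − yᵀa₃ = 68 − (9·5 + 7·4) = 68 − 73 = -5.

-5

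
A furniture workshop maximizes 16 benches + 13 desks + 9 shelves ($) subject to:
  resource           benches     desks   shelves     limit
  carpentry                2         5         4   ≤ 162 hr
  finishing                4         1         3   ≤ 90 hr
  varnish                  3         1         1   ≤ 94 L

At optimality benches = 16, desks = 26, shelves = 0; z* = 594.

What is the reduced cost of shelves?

-8

At the optimum: carpentry uses 162 of 162 (binding); finishing uses 90 of 90 (binding); varnish uses 74 of 94 (slack = 20).
Slack constraints have shadow price 0 (complementary slackness).
Dual feasibility on the basic columns requires 2·y_carpentry + 4·y_finishing = 16, 5·y_carpentry + 1·y_finishing = 13.
This yields shadow prices y_carpentry = 2, y_finishing = 3.
Reduced cost of shelves: c₃ − yᵀa₃ = 9 − (2·4 + 3·3) = 9 − 17 = -8.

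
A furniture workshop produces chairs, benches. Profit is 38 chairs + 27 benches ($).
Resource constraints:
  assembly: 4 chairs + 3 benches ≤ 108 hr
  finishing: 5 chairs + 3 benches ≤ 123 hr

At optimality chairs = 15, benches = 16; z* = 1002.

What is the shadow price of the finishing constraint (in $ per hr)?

At the optimum: assembly uses 108 of 108 (binding); finishing uses 123 of 123 (binding).
Dual feasibility on the basic columns requires 4·y_assembly + 5·y_finishing = 38, 3·y_assembly + 3·y_finishing = 27.
Solving: y_assembly = 7, y_finishing = 2.
Shadow price of finishing = 2.

2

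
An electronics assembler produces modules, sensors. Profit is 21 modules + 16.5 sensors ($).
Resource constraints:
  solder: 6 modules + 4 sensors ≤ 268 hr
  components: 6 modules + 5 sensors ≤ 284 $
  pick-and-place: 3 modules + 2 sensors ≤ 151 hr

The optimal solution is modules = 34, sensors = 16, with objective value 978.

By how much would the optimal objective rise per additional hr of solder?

1

Binding: solder and components. Non-binding: pick-and-place (17 unused).
Since pick-and-place is not tight, its dual is 0.
Dual feasibility on the basic columns requires 6·y_solder + 6·y_components = 21, 4·y_solder + 5·y_components = 16.5.
This yields shadow prices y_solder = 1, y_components = 2.5.
Shadow price of solder = 1.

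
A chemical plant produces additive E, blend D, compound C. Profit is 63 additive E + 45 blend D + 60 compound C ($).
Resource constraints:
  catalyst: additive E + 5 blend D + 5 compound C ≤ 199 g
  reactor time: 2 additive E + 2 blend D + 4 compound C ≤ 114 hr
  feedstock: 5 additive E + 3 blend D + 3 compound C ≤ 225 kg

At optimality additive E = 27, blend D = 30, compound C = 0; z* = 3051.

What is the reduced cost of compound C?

-3

Check each constraint at x*: catalyst 177/199 (slack 22); reactor time 114/114 (tight); feedstock 225/225 (tight).
Since catalyst is not tight, its dual is 0.
The binding rows give the dual system: 2·y_reactor time + 5·y_feedstock = 63 and 2·y_reactor time + 3·y_feedstock = 45.
Solving: y_reactor time = 9, y_feedstock = 9.
Reduced cost of compound C: c₃ − yᵀa₃ = 60 − (9·4 + 9·3) = 60 − 63 = -3.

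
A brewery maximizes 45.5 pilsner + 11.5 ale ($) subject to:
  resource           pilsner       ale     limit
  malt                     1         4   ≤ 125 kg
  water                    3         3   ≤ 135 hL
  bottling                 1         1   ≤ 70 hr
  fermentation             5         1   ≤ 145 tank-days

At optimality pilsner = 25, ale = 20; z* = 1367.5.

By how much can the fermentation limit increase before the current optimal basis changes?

Binding constraints: water, fermentation. The basis is B = [[3,3],[5,1]] with det -12.
Per unit increase in fermentation, x* moves by d = (0.25, -0.25).
The basis stays optimal until ale reaches 0; allowable increase = 80 tank-days.

80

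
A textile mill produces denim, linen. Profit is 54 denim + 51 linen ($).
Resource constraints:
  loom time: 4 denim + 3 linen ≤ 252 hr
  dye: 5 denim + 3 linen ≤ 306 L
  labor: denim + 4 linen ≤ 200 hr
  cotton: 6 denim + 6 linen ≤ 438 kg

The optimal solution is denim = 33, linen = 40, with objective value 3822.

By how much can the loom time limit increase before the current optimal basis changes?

Binding constraints: loom time, cotton. The basis is B = [[4,3],[6,6]] with det 6.
Per unit increase in loom time, x* moves by d = (1, -1).
The basis stays optimal until dye becomes binding; allowable increase = 10.5 hr.

10.5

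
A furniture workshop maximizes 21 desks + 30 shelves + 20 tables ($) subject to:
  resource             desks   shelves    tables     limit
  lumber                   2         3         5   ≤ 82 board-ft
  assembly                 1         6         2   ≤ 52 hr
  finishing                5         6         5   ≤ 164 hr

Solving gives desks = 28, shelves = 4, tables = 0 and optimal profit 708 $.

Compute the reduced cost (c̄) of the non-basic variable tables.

At the optimum: lumber uses 68 of 82 (slack = 14); assembly uses 52 of 52 (binding); finishing uses 164 of 164 (binding).
Since lumber is not tight, its dual is 0.
The binding rows give the dual system: 1·y_assembly + 5·y_finishing = 21 and 6·y_assembly + 6·y_finishing = 30.
Solving: y_assembly = 1, y_finishing = 4.
Reduced cost of tables: c₃ − yᵀa₃ = 20 − (1·2 + 4·5) = 20 − 22 = -2.

-2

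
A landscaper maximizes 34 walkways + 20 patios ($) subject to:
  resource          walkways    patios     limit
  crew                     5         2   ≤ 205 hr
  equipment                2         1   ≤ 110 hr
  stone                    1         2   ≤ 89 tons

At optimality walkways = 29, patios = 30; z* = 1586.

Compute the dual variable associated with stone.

Binding: crew and stone. Non-binding: equipment (22 unused).
Since equipment is not tight, its dual is 0.
Dual feasibility on the basic columns requires 5·y_crew + 1·y_stone = 34, 2·y_crew + 2·y_stone = 20.
→ y_crew = 6 and y_stone = 4.
Shadow price of stone = 4.

4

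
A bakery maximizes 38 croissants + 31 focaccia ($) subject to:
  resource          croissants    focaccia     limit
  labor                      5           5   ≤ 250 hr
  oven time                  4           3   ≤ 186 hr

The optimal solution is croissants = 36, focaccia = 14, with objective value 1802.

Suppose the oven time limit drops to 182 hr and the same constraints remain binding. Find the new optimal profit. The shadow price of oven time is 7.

1774

Δb = -4, so new z* = 1802 + (7)·(-4) = 1802 − 28 = 1774.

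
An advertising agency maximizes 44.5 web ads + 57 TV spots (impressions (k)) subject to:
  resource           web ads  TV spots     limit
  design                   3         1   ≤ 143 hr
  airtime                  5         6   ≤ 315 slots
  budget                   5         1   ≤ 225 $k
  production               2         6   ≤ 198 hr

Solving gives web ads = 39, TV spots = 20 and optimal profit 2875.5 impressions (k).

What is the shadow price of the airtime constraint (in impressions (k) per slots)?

At the optimum: design uses 137 of 143 (slack = 6); airtime uses 315 of 315 (binding); budget uses 215 of 225 (slack = 10); production uses 198 of 198 (binding).
Since design, budget are not tight, their duals are 0.
From A_Bᵀ y = c: 5·y_airtime + 2·y_production = 44.5; 6·y_airtime + 6·y_production = 57.
This yields shadow prices y_airtime = 8.5, y_production = 1.
Shadow price of airtime = 8.5.

8.5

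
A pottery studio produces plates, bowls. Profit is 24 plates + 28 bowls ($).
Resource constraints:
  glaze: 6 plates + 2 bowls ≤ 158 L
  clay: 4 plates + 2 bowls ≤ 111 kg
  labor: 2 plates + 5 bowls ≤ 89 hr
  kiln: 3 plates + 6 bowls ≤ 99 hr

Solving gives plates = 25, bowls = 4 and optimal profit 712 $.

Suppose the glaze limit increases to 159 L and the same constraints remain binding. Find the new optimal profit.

714

At the optimum: glaze uses 158 of 158 (binding); clay uses 108 of 111 (slack = 3); labor uses 70 of 89 (slack = 19); kiln uses 99 of 99 (binding).
By complementary slackness, y = 0 for the non-binding constraints.
The binding rows give the dual system: 6·y_glaze + 3·y_kiln = 24 and 2·y_glaze + 6·y_kiln = 28.
This yields shadow prices y_glaze = 2, y_kiln = 4.
Δz = y_glaze·Δb = 2 × (1) = 2, so new z* = 712 + 2 = 714.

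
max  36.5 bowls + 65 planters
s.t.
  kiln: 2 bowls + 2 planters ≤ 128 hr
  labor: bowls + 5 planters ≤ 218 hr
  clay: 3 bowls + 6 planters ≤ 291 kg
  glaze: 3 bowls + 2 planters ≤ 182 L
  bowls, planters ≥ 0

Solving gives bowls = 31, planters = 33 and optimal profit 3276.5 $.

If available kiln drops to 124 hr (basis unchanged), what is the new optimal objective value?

Check each constraint at x*: kiln 128/128 (tight); labor 196/218 (slack 22); clay 291/291 (tight); glaze 159/182 (slack 23).
By complementary slackness, y = 0 for the non-binding constraints.
From A_Bᵀ y = c: 2·y_kiln + 3·y_clay = 36.5; 2·y_kiln + 6·y_clay = 65.
This yields shadow prices y_kiln = 4, y_clay = 9.5.
Δz = y_kiln·Δb = 4 × (-4) = -16, so new z* = 3276.5 − 16 = 3260.5.

3260.5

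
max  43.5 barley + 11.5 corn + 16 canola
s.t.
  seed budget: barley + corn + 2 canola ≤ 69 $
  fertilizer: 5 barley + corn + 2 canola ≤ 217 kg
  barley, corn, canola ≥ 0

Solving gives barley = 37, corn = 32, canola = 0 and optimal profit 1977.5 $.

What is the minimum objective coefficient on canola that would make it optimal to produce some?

At the optimum: seed budget uses 69 of 69 (binding); fertilizer uses 217 of 217 (binding).
The binding rows give the dual system: 1·y_seed budget + 5·y_fertilizer = 43.5 and 1·y_seed budget + 1·y_fertilizer = 11.5.
→ y_seed budget = 3.5 and y_fertilizer = 8.
canola enters the basis when its profit ≥ yᵀa₃ = 3.5·2 + 8·2 = 23.

23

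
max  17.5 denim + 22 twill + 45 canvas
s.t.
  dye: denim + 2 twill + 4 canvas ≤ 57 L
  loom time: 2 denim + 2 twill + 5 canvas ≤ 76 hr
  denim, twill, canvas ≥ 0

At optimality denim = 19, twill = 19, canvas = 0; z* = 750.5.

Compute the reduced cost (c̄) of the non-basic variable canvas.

At the optimum: dye uses 57 of 57 (binding); loom time uses 76 of 76 (binding).
Dual feasibility on the basic columns requires 1·y_dye + 2·y_loom time = 17.5, 2·y_dye + 2·y_loom time = 22.
→ y_dye = 4.5 and y_loom time = 6.5.
Reduced cost of canvas: c₃ − yᵀa₃ = 45 − (4.5·4 + 6.5·5) = 45 − 50.5 = -5.5.

-5.5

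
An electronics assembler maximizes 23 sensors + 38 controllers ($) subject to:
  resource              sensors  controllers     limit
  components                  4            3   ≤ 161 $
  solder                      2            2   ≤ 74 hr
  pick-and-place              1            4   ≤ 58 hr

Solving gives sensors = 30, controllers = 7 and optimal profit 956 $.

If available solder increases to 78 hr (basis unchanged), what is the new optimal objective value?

992

Check each constraint at x*: components 141/161 (slack 20); solder 74/74 (tight); pick-and-place 58/58 (tight).
By complementary slackness, y = 0 for the non-binding constraint.
The binding rows give the dual system: 2·y_solder + 1·y_pick-and-place = 23 and 2·y_solder + 4·y_pick-and-place = 38.
This yields shadow prices y_solder = 9, y_pick-and-place = 5.
Δz = y_solder·Δb = 9 × (4) = 36, so new z* = 956 + 36 = 992.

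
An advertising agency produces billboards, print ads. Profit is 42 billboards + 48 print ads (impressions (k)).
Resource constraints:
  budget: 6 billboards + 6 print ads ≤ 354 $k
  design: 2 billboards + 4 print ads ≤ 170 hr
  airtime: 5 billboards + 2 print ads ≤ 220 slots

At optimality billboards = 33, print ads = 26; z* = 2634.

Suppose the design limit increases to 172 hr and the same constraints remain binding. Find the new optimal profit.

Check each constraint at x*: budget 354/354 (tight); design 170/170 (tight); airtime 217/220 (slack 3).
Slack constraints have shadow price 0 (complementary slackness).
Dual feasibility on the basic columns requires 6·y_budget + 2·y_design = 42, 6·y_budget + 4·y_design = 48.
Solving: y_budget = 6, y_design = 3.
Δz = y_design·Δb = 3 × (2) = 6, so new z* = 2634 + 6 = 2640.

2640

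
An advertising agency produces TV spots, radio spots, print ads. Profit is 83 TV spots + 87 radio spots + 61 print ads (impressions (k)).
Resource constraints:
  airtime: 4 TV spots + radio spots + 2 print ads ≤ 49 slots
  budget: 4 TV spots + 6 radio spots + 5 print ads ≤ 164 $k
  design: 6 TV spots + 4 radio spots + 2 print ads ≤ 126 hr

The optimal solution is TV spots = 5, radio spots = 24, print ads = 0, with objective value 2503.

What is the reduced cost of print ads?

At the optimum: airtime uses 44 of 49 (slack = 5); budget uses 164 of 164 (binding); design uses 126 of 126 (binding).
By complementary slackness, y = 0 for the non-binding constraint.
From A_Bᵀ y = c: 4·y_budget + 6·y_design = 83; 6·y_budget + 4·y_design = 87.
→ y_budget = 9.5 and y_design = 7.5.
Reduced cost of print ads: c₃ − yᵀa₃ = 61 − (9.5·5 + 7.5·2) = 61 − 62.5 = -1.5.

-1.5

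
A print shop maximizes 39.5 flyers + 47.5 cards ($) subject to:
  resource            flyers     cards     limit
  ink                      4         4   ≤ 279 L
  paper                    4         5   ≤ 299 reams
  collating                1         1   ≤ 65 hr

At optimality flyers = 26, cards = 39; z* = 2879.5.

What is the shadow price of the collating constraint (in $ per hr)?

7.5

Binding: paper and collating. Non-binding: ink (19 unused).
By complementary slackness, y = 0 for the non-binding constraint.
Dual feasibility on the basic columns requires 4·y_paper + 1·y_collating = 39.5, 5·y_paper + 1·y_collating = 47.5.
Solving: y_paper = 8, y_collating = 7.5.
Shadow price of collating = 7.5.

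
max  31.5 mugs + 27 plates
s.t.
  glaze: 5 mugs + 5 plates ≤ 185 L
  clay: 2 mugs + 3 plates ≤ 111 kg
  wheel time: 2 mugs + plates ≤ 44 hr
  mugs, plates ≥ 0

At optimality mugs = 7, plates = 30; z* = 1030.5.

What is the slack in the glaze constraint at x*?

0

glaze used = 5·7 + 5·30 = 185; slack = 185 − 185 = 0.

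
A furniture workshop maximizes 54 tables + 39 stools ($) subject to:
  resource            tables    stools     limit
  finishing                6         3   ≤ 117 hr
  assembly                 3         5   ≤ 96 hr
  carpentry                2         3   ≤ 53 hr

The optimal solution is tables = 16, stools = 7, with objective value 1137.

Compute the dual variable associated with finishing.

Binding: finishing and carpentry. Non-binding: assembly (13 unused).
Since assembly is not tight, its dual is 0.
Dual feasibility on the basic columns requires 6·y_finishing + 2·y_carpentry = 54, 3·y_finishing + 3·y_carpentry = 39.
Solving: y_finishing = 7, y_carpentry = 6.
Shadow price of finishing = 7.

7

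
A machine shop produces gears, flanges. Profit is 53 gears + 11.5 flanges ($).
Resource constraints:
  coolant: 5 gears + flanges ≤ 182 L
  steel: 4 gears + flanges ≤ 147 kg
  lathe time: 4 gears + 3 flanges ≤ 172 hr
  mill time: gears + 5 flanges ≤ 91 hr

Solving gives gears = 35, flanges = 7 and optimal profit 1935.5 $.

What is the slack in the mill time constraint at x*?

21

mill time used = 1·35 + 5·7 = 70; slack = 91 − 70 = 21.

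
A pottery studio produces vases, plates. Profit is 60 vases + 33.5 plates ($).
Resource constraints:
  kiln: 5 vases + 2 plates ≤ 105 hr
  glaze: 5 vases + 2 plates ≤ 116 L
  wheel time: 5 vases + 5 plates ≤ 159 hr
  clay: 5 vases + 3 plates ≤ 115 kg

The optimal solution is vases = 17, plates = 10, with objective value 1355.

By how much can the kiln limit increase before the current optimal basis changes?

10

Binding constraints: kiln, clay. The basis is B = [[5,2],[5,3]] with det 5.
Per unit increase in kiln, x* moves by d = (0.6, -1).
The basis stays optimal until plates reaches 0; allowable increase = 10 hr.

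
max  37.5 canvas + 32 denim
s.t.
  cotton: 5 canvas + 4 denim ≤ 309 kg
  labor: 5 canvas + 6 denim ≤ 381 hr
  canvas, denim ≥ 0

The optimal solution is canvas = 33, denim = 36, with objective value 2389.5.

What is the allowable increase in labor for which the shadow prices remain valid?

Binding constraints: cotton, labor. The basis is B = [[5,4],[5,6]] with det 10.
Per unit increase in labor, x* moves by d = (-0.4, 0.5).
The basis stays optimal until canvas reaches 0; allowable increase = 82.5 hr.

82.5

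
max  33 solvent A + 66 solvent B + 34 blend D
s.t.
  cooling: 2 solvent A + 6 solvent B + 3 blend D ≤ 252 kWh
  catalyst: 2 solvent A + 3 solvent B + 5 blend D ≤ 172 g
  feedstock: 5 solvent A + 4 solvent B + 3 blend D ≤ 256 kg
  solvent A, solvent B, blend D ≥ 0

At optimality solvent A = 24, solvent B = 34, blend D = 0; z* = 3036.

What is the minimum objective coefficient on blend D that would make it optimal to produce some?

At the optimum: cooling uses 252 of 252 (binding); catalyst uses 150 of 172 (slack = 22); feedstock uses 256 of 256 (binding).
Slack constraints have shadow price 0 (complementary slackness).
From A_Bᵀ y = c: 2·y_cooling + 5·y_feedstock = 33; 6·y_cooling + 4·y_feedstock = 66.
→ y_cooling = 9 and y_feedstock = 3.
blend D enters the basis when its profit ≥ yᵀa₃ = 9·3 + 3·3 = 36.

36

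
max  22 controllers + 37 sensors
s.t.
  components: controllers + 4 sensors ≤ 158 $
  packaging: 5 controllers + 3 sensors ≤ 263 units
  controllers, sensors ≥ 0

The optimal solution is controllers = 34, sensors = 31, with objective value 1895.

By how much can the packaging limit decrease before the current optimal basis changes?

Binding constraints: components, packaging. The basis is B = [[1,4],[5,3]] with det -17.
Per unit decrease in packaging, x* moves by d = (-0.2353, 0.0588).
The basis stays optimal until controllers reaches 0; allowable decrease = 144.5 units.

144.5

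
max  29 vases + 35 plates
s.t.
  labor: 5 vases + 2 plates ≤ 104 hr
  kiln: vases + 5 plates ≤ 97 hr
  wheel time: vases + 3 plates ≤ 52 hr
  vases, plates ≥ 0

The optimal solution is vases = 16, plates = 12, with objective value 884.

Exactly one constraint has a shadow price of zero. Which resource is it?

kiln

labor: 104/104 (binding)
kiln: 76/97 (slack 21)
wheel time: 52/52 (binding)
By complementary slackness, a constraint with positive slack has shadow price 0 → kiln.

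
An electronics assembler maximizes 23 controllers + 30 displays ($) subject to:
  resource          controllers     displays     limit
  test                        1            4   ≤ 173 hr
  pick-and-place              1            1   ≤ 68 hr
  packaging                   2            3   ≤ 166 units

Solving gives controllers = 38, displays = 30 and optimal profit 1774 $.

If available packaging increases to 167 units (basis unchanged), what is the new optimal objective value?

At the optimum: test uses 158 of 173 (slack = 15); pick-and-place uses 68 of 68 (binding); packaging uses 166 of 166 (binding).
By complementary slackness, y = 0 for the non-binding constraint.
The binding rows give the dual system: 1·y_pick-and-place + 2·y_packaging = 23 and 1·y_pick-and-place + 3·y_packaging = 30.
This yields shadow prices y_pick-and-place = 9, y_packaging = 7.
Δz = y_packaging·Δb = 7 × (1) = 7, so new z* = 1774 + 7 = 1781.

1781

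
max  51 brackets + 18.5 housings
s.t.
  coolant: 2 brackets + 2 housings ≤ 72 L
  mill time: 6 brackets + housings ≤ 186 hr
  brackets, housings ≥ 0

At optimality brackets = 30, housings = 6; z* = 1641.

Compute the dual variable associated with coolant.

6

Both coolant and mill time are binding at x*.
The binding rows give the dual system: 2·y_coolant + 6·y_mill time = 51 and 2·y_coolant + 1·y_mill time = 18.5.
Solving: y_coolant = 6, y_mill time = 6.5.
Shadow price of coolant = 6.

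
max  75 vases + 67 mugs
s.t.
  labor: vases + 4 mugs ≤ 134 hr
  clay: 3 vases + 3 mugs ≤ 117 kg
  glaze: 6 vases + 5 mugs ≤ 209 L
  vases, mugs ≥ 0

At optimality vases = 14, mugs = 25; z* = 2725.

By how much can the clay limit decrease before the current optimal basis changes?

Binding constraints: clay, glaze. The basis is B = [[3,3],[6,5]] with det -3.
Per unit decrease in clay, x* moves by d = (1.6667, -2).
The basis stays optimal until mugs reaches 0; allowable decrease = 12.5 kg.

12.5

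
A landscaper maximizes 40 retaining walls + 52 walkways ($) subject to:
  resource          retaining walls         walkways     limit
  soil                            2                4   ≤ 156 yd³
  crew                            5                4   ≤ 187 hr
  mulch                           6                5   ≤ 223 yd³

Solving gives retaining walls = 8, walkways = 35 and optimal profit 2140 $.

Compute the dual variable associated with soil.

Check each constraint at x*: soil 156/156 (tight); crew 180/187 (slack 7); mulch 223/223 (tight).
Slack constraints have shadow price 0 (complementary slackness).
The binding rows give the dual system: 2·y_soil + 6·y_mulch = 40 and 4·y_soil + 5·y_mulch = 52.
This yields shadow prices y_soil = 8, y_mulch = 4.
Shadow price of soil = 8.

8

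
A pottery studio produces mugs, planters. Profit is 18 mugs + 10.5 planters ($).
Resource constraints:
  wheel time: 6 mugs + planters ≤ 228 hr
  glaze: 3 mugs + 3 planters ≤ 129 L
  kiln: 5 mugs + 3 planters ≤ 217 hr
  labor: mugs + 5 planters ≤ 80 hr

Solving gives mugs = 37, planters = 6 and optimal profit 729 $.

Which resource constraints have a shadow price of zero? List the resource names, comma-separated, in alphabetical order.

kiln, labor

wheel time: 228/228 (binding)
glaze: 129/129 (binding)
kiln: 203/217 (slack 14)
labor: 67/80 (slack 13)
By complementary slackness, a constraint with positive slack has shadow price 0 → kiln, labor.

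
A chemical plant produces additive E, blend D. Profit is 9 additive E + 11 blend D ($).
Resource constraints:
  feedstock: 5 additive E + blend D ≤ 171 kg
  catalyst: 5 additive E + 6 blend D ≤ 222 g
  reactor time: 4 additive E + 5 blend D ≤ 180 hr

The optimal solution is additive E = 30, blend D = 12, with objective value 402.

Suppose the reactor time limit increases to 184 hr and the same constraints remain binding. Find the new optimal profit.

At the optimum: feedstock uses 162 of 171 (slack = 9); catalyst uses 222 of 222 (binding); reactor time uses 180 of 180 (binding).
Slack constraints have shadow price 0 (complementary slackness).
The binding rows give the dual system: 5·y_catalyst + 4·y_reactor time = 9 and 6·y_catalyst + 5·y_reactor time = 11.
This yields shadow prices y_catalyst = 1, y_reactor time = 1.
Δz = y_reactor time·Δb = 1 × (4) = 4, so new z* = 402 + 4 = 406.

406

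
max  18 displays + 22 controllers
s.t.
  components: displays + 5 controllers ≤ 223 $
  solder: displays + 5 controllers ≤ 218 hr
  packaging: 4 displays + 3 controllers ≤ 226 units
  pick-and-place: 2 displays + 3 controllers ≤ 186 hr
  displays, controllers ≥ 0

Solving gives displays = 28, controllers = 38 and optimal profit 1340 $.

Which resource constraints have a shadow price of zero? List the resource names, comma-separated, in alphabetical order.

components: 218/223 (slack 5)
solder: 218/218 (binding)
packaging: 226/226 (binding)
pick-and-place: 170/186 (slack 16)
By complementary slackness, a constraint with positive slack has shadow price 0 → components, pick-and-place.

components, pick-and-place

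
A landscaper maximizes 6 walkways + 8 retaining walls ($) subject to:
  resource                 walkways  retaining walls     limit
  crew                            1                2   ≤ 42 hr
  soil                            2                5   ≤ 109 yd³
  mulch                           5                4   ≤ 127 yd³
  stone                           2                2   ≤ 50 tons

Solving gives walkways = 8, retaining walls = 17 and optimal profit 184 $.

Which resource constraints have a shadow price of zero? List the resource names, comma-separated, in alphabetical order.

mulch, soil

crew: 42/42 (binding)
soil: 101/109 (slack 8)
mulch: 108/127 (slack 19)
stone: 50/50 (binding)
By complementary slackness, a constraint with positive slack has shadow price 0 → mulch, soil.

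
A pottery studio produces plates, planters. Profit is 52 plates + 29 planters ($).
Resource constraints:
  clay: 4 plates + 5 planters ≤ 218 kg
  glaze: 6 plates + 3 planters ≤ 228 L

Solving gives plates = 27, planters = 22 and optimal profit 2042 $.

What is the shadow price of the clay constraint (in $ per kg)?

1

Check each constraint at x*: clay 218/218 (tight); glaze 228/228 (tight).
From A_Bᵀ y = c: 4·y_clay + 6·y_glaze = 52; 5·y_clay + 3·y_glaze = 29.
This yields shadow prices y_clay = 1, y_glaze = 8.
Shadow price of clay = 1.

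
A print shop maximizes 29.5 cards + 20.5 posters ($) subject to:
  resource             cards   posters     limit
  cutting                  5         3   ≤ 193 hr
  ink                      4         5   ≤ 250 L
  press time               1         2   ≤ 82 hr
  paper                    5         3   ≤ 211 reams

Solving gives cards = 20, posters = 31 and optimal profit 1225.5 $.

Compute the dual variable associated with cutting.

5.5

Binding: cutting and press time. Non-binding: ink (15 unused), paper (18 unused).
By complementary slackness, y = 0 for the non-binding constraints.
From A_Bᵀ y = c: 5·y_cutting + 1·y_press time = 29.5; 3·y_cutting + 2·y_press time = 20.5.
Solving: y_cutting = 5.5, y_press time = 2.
Shadow price of cutting = 5.5.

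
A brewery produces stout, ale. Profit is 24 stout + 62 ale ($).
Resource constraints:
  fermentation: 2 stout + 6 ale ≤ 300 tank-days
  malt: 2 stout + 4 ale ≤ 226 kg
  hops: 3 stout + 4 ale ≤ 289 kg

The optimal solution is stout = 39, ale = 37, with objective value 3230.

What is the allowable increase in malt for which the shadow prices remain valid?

9.6

Binding constraints: fermentation, malt. The basis is B = [[2,6],[2,4]] with det -4.
Per unit increase in malt, x* moves by d = (1.5, -0.5).
The basis stays optimal until hops becomes binding; allowable increase = 9.6 kg.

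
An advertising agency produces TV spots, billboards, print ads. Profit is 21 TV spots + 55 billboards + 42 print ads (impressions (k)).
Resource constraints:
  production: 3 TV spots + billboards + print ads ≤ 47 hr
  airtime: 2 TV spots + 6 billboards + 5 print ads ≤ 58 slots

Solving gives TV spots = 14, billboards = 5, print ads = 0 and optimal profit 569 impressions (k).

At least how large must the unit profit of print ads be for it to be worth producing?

Both production and airtime are binding at x*.
Dual feasibility on the basic columns requires 3·y_production + 2·y_airtime = 21, 1·y_production + 6·y_airtime = 55.
This yields shadow prices y_production = 1, y_airtime = 9.
print ads enters the basis when its profit ≥ yᵀa₃ = 1·1 + 9·5 = 46.

46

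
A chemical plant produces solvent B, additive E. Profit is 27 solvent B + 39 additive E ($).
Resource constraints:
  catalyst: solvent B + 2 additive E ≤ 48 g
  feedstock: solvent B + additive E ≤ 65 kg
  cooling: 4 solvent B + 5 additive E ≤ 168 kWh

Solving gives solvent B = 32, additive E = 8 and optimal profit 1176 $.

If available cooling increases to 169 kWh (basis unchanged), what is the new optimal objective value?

Binding: catalyst and cooling. Non-binding: feedstock (25 unused).
By complementary slackness, y = 0 for the non-binding constraint.
Dual feasibility on the basic columns requires 1·y_catalyst + 4·y_cooling = 27, 2·y_catalyst + 5·y_cooling = 39.
This yields shadow prices y_catalyst = 7, y_cooling = 5.
Δz = y_cooling·Δb = 5 × (1) = 5, so new z* = 1176 + 5 = 1181.

1181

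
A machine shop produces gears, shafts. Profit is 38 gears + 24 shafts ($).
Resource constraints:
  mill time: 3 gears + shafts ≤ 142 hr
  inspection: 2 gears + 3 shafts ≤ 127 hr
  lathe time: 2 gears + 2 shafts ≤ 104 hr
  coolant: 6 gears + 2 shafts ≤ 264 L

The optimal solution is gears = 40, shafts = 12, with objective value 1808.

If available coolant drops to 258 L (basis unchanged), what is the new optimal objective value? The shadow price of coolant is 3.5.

1787

Δb = -6, so new z* = 1808 + (3.5)·(-6) = 1808 − 21 = 1787.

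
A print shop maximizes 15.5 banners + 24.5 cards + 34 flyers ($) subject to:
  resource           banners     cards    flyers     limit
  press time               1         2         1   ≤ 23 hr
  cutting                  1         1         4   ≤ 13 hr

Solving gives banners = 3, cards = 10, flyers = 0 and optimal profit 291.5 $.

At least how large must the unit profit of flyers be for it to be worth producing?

35

At the optimum: press time uses 23 of 23 (binding); cutting uses 13 of 13 (binding).
Dual feasibility on the basic columns requires 1·y_press time + 1·y_cutting = 15.5, 2·y_press time + 1·y_cutting = 24.5.
Solving: y_press time = 9, y_cutting = 6.5.
flyers enters the basis when its profit ≥ yᵀa₃ = 9·1 + 6.5·4 = 35.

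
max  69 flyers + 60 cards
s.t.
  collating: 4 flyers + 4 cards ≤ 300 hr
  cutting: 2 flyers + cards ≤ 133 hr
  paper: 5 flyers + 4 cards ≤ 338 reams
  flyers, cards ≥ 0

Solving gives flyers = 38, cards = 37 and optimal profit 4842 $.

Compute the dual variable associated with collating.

Binding: collating and paper. Non-binding: cutting (20 unused).
Slack constraints have shadow price 0 (complementary slackness).
From A_Bᵀ y = c: 4·y_collating + 5·y_paper = 69; 4·y_collating + 4·y_paper = 60.
This yields shadow prices y_collating = 6, y_paper = 9.
Shadow price of collating = 6.

6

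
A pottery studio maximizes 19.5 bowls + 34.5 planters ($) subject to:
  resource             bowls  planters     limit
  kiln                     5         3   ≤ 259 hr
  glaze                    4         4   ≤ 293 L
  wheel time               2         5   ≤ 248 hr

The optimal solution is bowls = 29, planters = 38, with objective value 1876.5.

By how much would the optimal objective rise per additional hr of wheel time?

Binding: kiln and wheel time. Non-binding: glaze (25 unused).
Slack constraints have shadow price 0 (complementary slackness).
Dual feasibility on the basic columns requires 5·y_kiln + 2·y_wheel time = 19.5, 3·y_kiln + 5·y_wheel time = 34.5.
This yields shadow prices y_kiln = 1.5, y_wheel time = 6.
Shadow price of wheel time = 6.

6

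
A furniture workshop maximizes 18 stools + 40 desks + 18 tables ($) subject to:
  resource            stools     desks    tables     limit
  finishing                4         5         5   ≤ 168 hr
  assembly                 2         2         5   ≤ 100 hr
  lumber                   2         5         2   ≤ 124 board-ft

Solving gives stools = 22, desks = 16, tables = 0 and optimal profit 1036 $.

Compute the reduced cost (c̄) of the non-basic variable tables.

-1

Check each constraint at x*: finishing 168/168 (tight); assembly 76/100 (slack 24); lumber 124/124 (tight).
By complementary slackness, y = 0 for the non-binding constraint.
From A_Bᵀ y = c: 4·y_finishing + 2·y_lumber = 18; 5·y_finishing + 5·y_lumber = 40.
→ y_finishing = 1 and y_lumber = 7.
Reduced cost of tables: c₃ − yᵀa₃ = 18 − (1·5 + 7·2) = 18 − 19 = -1.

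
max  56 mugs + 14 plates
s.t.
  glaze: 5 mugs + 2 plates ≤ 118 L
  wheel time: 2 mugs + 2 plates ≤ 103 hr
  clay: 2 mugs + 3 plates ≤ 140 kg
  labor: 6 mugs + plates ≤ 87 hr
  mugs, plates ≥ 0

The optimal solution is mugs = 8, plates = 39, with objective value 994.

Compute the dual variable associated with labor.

6

Binding: glaze and labor. Non-binding: wheel time (9 unused), clay (7 unused).
By complementary slackness, y = 0 for the non-binding constraints.
The binding rows give the dual system: 5·y_glaze + 6·y_labor = 56 and 2·y_glaze + 1·y_labor = 14.
Solving: y_glaze = 4, y_labor = 6.
Shadow price of labor = 6.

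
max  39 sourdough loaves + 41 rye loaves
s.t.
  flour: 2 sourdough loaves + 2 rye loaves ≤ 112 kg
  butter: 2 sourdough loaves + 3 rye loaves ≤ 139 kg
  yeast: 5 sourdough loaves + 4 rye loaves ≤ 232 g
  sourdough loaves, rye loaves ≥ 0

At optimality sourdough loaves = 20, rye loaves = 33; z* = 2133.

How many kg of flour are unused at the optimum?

6

flour used = 2·20 + 2·33 = 106; slack = 112 − 106 = 6.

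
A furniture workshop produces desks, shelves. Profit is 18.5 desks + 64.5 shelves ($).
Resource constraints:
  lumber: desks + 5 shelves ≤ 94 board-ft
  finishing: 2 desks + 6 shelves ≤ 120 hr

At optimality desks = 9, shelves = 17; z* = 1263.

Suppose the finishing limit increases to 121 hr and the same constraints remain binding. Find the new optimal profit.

Check each constraint at x*: lumber 94/94 (tight); finishing 120/120 (tight).
From A_Bᵀ y = c: 1·y_lumber + 2·y_finishing = 18.5; 5·y_lumber + 6·y_finishing = 64.5.
This yields shadow prices y_lumber = 4.5, y_finishing = 7.
Δz = y_finishing·Δb = 7 × (1) = 7, so new z* = 1263 + 7 = 1270.

1270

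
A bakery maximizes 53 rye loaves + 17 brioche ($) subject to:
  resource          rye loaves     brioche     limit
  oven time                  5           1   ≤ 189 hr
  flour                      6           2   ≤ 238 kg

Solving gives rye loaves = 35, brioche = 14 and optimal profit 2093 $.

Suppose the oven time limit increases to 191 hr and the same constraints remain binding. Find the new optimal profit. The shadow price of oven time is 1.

Δb = 2, so new z* = 2093 + (1)·(2) = 2093 + 2 = 2095.

2095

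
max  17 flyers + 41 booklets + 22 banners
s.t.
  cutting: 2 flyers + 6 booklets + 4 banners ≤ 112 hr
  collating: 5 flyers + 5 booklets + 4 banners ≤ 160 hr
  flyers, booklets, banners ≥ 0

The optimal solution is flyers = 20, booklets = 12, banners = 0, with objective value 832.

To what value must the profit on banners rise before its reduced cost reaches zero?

Both cutting and collating are binding at x*.
From A_Bᵀ y = c: 2·y_cutting + 5·y_collating = 17; 6·y_cutting + 5·y_collating = 41.
This yields shadow prices y_cutting = 6, y_collating = 1.
banners enters the basis when its profit ≥ yᵀa₃ = 6·4 + 1·4 = 28.

28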